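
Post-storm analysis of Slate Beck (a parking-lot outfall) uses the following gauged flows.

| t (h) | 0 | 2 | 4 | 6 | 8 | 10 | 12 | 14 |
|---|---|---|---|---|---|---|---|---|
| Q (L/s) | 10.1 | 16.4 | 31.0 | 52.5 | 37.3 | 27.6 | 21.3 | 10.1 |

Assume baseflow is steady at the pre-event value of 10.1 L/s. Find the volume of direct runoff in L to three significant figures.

Direct-runoff ordinates (Q − Q_b): 0.0, 6.3, 20.9, 42.4, 27.2, 17.5, 11.2, 0.0 L/s.
ΣQ_DR = 125.5 L/s.
With Δt = 2 h = 7200 s, V = ΣQ_DR · Δt = 125.5 × 7200 = 9.04 × 10^5 L.

V ≈ 9.04 × 10^5 L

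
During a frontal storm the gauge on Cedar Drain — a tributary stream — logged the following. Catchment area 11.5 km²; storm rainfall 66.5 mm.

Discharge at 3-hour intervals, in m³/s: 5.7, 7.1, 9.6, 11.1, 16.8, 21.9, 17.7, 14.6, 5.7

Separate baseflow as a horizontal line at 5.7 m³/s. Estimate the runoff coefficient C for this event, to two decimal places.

C ≈ 0.83

ΣQ_DR = 58.90 m³/s; V = ΣQ_DR·Δt = 6.361 × 10^5 m³.
Runoff depth d = V / A = 55.31 mm.
C = d / P = 55.31 / 66.5 = 0.83.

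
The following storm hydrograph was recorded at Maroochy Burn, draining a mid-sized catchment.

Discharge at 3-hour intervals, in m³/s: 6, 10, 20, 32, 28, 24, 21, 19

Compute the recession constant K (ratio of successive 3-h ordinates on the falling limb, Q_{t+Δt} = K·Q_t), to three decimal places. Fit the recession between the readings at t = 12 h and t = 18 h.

K ≈ 0.866

Using the recession-limb readings at t = 12 h and t = 18 h: Q falls from 28 to 21 m³/s over 2 intervals.
K = (Q₂/Q₁)^(1/2) = (21/28)^(1/2) = 0.866.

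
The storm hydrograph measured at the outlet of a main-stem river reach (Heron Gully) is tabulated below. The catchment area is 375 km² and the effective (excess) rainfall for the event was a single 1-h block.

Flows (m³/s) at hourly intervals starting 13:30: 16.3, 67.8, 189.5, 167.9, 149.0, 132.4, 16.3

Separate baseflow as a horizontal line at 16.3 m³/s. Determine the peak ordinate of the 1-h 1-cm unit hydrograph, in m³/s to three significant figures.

U_p ≈ 289 m³/s

Direct runoff: 0.0, 51.5, 173.2, 151.6, 132.7, 116.1, 0.0 m³/s; ΣQ_DR = 625.1 m³/s, peak = 173.2 m³/s.
Runoff depth d = ΣQ_DR·Δt / A = 625.1 × 3600 / (375 km²) = 6.001 mm.
The 1-cm UH is the DRH scaled by (10 mm)/d, so U_p = 173.2 × 10/6.001 = 289 m³/s.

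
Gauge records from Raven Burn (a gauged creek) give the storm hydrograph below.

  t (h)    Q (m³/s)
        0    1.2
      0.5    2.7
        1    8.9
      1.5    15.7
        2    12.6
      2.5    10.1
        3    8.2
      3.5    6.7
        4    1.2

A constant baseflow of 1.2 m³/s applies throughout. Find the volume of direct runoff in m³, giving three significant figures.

V ≈ 1.02 × 10^5 m³

Direct-runoff ordinates (Q − Q_b): 0.0, 1.5, 7.7, 14.5, 11.4, 8.9, 7.0, 5.5, 0.0 m³/s.
ΣQ_DR = 56.50 m³/s.
With Δt = 0.5 h = 1800 s, V = ΣQ_DR · Δt = 56.50 × 1800 = 1.02 × 10^5 m³.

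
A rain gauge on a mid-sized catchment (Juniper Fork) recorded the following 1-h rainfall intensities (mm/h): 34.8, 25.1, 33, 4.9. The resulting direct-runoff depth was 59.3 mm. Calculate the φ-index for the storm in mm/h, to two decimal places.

Only the 3 blocks with intensity above φ contribute runoff: 34.8, 25.1, 33 mm/h.
Σ(I−φ)·Δt = d  ⇒  (34.8+25.1+33 − 3φ)·1 = 59.3
φ = (92.90 − 59.3/1) / 3 = 11.20 mm/h.

φ ≈ 11.20 mm/h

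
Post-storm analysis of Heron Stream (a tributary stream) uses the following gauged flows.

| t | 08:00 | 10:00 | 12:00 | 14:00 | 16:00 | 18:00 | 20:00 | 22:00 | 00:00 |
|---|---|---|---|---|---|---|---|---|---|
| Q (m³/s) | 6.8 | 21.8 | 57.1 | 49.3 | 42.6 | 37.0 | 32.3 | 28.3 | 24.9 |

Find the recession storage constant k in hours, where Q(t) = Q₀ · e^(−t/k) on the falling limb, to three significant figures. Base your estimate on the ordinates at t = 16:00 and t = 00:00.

On the falling limb, Q drops from 42.6 to 24.9 m³/s between t = 16:00 and t = 00:00 (Δt = 8 h).
k = −Δt / ln(Q₂/Q₁) = −8 / ln(24.9/42.6) = 14.9 h.

k ≈ 14.9 h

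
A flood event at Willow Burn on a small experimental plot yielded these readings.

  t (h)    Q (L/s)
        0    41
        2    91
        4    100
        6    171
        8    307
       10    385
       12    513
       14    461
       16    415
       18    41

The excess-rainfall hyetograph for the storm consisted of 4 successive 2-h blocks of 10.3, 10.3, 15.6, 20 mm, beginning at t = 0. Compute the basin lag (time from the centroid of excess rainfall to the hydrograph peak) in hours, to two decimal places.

t_L ≈ 7.39 h

Centroid of excess rainfall: t_c = Σ P_i·t̄_i / ΣP_i = 4.6121 h (block centres at 1, 3, 5, 7 h).
Hydrograph peak occurs at t = 12 h, so basin lag t_L = 12 − 4.6121 = 7.39 h.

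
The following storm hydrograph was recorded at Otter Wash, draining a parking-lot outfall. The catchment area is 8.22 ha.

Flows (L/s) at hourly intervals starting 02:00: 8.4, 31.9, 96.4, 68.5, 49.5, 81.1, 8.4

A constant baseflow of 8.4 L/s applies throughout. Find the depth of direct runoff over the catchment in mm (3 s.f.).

Direct runoff: 0.0, 23.5, 88.0, 60.1, 41.1, 72.7, 0.0 L/s; ΣQ_DR = 285.4 L/s.
V = ΣQ_DR · Δt = 285.4 × 3600 s = 1.027 × 10^6 L.
Over A = 8.22 ha, depth = V / A = 12.5 mm.

d ≈ 12.5 mm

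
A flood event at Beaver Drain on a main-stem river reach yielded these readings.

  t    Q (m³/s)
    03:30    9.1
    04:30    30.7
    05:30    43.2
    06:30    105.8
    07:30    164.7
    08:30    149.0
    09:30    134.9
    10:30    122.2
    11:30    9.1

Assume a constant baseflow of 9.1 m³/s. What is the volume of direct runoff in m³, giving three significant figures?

Direct-runoff ordinates (Q − Q_b): 0.0, 21.6, 34.1, 96.7, 155.6, 139.9, 125.8, 113.1, 0.0 m³/s.
ΣQ_DR = 686.8 m³/s.
With Δt = 1 h = 3600 s, V = ΣQ_DR · Δt = 686.8 × 3600 = 2.47 × 10^6 m³.

V ≈ 2.47 × 10^6 m³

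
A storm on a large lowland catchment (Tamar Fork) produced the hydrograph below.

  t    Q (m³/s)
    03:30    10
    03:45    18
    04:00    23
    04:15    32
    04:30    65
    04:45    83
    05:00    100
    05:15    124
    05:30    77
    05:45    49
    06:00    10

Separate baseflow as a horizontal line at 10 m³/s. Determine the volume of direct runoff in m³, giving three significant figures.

Direct-runoff ordinates (Q − Q_b): 0.0, 8.0, 13.0, 22.0, 55.0, 73.0, 90.0, 114.0, 67.0, 39.0, 0.0 m³/s.
ΣQ_DR = 481.0 m³/s.
With Δt = 0.25 h = 900 s, V = ΣQ_DR · Δt = 481.0 × 900 = 4.33 × 10^5 m³.

V ≈ 4.33 × 10^5 m³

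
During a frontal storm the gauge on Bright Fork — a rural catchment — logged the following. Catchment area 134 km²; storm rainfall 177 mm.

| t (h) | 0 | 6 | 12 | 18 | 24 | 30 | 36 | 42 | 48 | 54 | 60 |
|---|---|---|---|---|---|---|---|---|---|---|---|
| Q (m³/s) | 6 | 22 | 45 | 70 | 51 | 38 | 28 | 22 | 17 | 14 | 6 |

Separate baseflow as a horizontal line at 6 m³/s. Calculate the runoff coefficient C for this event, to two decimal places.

C ≈ 0.23

ΣQ_DR = 253.0 m³/s; V = ΣQ_DR·Δt = 5.465 × 10^6 m³.
Runoff depth d = V / A = 40.78 mm.
C = d / P = 40.78 / 177 = 0.23.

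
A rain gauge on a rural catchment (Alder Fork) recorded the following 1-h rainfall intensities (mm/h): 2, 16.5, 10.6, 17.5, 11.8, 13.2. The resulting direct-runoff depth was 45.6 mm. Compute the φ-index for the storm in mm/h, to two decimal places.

φ ≈ 4.80 mm/h

Only the 5 blocks with intensity above φ contribute runoff: 16.5, 10.6, 17.5, 11.8, 13.2 mm/h.
Σ(I−φ)·Δt = d  ⇒  (16.5+10.6+17.5+11.8+13.2 − 5φ)·1 = 45.6
φ = (69.60 − 45.6/1) / 5 = 4.80 mm/h.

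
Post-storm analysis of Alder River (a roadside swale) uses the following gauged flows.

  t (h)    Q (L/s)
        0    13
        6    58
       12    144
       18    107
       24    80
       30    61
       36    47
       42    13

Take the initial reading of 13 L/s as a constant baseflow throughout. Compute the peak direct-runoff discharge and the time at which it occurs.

Subtracting baseflow gives direct-runoff ordinates: 0.0, 45.0, 131.0, 94.0, 67.0, 48.0, 34.0, 0.0 L/s.
The maximum is 131.0 L/s, occurring at the reading for t = 12 h.

Q_p = 131.0 L/s at t = 12 h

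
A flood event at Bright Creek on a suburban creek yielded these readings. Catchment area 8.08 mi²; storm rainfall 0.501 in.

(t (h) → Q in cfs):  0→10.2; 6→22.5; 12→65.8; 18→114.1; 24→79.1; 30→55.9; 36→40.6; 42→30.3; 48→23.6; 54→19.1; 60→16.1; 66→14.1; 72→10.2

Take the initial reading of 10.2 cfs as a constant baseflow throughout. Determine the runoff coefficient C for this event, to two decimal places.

ΣQ_DR = 369.0 cfs; V = ΣQ_DR·Δt = 7.970 × 10^6 ft³.
Runoff depth d = V / A = 0.4246 in.
C = d / P = 0.4246 / 0.501 = 0.85.

C ≈ 0.85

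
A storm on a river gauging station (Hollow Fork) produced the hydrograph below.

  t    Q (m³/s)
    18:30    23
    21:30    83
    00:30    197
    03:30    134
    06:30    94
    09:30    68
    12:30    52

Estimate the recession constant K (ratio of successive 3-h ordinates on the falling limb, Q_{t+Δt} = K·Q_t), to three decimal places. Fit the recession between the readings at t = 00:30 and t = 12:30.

Using the recession-limb readings at t = 00:30 and t = 12:30: Q falls from 197 to 52 m³/s over 4 intervals.
K = (Q₂/Q₁)^(1/4) = (52/197)^(1/4) = 0.717.

K ≈ 0.717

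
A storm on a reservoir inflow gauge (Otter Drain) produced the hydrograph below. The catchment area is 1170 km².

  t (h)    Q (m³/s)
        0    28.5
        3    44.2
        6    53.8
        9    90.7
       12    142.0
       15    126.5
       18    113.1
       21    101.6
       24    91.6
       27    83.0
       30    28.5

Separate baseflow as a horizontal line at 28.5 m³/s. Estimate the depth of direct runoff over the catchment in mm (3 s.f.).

d ≈ 5.45 mm

Direct runoff: 0.0, 15.7, 25.3, 62.2, 113.5, 98.0, 84.6, 73.1, 63.1, 54.5, 0.0 m³/s; ΣQ_DR = 590.0 m³/s.
V = ΣQ_DR · Δt = 590.0 × 10800 s = 6.372 × 10^6 m³.
Over A = 1170 km², depth = V / A = 5.45 mm.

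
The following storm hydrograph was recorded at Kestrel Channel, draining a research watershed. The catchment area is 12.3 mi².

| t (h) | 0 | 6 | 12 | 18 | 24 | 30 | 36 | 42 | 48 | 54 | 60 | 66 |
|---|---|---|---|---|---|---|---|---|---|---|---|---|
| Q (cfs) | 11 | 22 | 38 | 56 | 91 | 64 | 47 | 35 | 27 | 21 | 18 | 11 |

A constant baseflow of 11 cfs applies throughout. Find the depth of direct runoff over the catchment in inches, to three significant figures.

d ≈ 0.234 in

Direct runoff: 0.0, 11.0, 27.0, 45.0, 80.0, 53.0, 36.0, 24.0, 16.0, 10.0, 7.0, 0.0 cfs; ΣQ_DR = 309.0 cfs.
V = ΣQ_DR · Δt = 309.0 × 21600 s = 6.674 × 10^6 ft³.
Over A = 12.3 mi², depth = V / A = 0.234 in.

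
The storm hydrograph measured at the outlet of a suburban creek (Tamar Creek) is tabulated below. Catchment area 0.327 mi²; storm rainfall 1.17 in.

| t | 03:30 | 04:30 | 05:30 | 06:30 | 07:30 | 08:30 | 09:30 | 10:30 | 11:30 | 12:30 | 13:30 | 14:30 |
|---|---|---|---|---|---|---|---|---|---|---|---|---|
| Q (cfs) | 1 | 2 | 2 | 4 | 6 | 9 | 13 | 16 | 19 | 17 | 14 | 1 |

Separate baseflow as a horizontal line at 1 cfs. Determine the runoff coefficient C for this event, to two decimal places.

ΣQ_DR = 92.00 cfs; V = ΣQ_DR·Δt = 3.312 × 10^5 ft³.
Runoff depth d = V / A = 0.4360 in.
C = d / P = 0.4360 / 1.17 = 0.37.

C ≈ 0.37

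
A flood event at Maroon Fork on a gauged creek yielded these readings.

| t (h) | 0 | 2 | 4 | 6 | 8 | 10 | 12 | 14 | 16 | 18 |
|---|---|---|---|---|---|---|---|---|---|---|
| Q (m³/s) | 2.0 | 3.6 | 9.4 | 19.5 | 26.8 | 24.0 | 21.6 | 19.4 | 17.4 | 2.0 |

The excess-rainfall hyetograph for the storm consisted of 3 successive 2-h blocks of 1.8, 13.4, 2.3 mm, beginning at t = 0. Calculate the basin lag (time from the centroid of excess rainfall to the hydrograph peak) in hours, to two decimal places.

t_L ≈ 4.94 h

Centroid of excess rainfall: t_c = Σ P_i·t̄_i / ΣP_i = 3.0571 h (block centres at 1, 3, 5 h).
Hydrograph peak occurs at t = 8 h, so basin lag t_L = 8 − 3.0571 = 4.94 h.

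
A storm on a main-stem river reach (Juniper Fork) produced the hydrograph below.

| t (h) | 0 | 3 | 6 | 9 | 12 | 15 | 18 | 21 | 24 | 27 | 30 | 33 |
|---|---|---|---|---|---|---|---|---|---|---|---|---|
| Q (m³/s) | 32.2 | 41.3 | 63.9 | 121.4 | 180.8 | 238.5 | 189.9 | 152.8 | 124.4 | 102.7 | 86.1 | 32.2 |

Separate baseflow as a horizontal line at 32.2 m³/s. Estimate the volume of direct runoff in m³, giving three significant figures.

Direct-runoff ordinates (Q − Q_b): 0.0, 9.1, 31.7, 89.2, 148.6, 206.3, 157.7, 120.6, 92.2, 70.5, 53.9, 0.0 m³/s.
ΣQ_DR = 979.8 m³/s.
With Δt = 3 h = 10800 s, V = ΣQ_DR · Δt = 979.8 × 10800 = 1.06 × 10^7 m³.

V ≈ 1.06 × 10^7 m³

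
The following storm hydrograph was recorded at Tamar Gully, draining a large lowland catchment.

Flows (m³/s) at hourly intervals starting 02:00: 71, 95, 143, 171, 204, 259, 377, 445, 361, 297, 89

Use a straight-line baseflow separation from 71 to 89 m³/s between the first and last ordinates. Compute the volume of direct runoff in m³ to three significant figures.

V ≈ 5.88 × 10^6 m³

Direct-runoff ordinates (Q − Q_b): 0.00, 22.20, 68.40, 94.60, 125.80, 179.00, 295.20, 361.40, 275.60, 209.80, 0.00 m³/s.
ΣQ_DR = 1632 m³/s.
With Δt = 1 h = 3600 s, V = ΣQ_DR · Δt = 1632 × 3600 = 5.88 × 10^6 m³.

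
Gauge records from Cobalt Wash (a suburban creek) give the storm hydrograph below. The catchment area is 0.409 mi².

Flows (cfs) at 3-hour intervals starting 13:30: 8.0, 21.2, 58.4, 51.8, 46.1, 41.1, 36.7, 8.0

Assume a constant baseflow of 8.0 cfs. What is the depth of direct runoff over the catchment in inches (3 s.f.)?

Direct runoff: 0.0, 13.2, 50.4, 43.8, 38.1, 33.1, 28.7, 0.0 cfs; ΣQ_DR = 207.3 cfs.
V = ΣQ_DR · Δt = 207.3 × 10800 s = 2.239 × 10^6 ft³.
Over A = 0.409 mi², depth = V / A = 2.36 in.

d ≈ 2.36 in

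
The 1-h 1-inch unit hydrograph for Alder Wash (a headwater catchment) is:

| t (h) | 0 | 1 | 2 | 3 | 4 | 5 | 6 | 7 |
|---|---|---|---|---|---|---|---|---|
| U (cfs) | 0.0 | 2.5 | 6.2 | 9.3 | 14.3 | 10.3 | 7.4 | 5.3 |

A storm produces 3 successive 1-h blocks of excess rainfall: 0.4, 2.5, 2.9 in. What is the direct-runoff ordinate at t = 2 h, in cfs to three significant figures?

By discrete convolution, Q_j = Σ (P_i / 1 in) · U_{j−i}.
At t = 2 h (j=2): Q = (0.4/1)·6.2 + (2.5/1)·2.5 + (2.9/1)·0.0 = 8.73 cfs.

Q ≈ 8.73 cfs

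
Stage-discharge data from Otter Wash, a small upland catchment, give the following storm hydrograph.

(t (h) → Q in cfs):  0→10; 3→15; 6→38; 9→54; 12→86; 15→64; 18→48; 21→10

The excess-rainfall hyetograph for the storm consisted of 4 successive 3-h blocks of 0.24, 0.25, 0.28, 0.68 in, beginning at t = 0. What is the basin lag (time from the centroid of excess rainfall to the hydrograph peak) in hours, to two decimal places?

t_L ≈ 4.60 h

Centroid of excess rainfall: t_c = Σ P_i·t̄_i / ΣP_i = 7.3966 h (block centres at 1.5, 4.5, 7.5, 10.5 h).
Hydrograph peak occurs at t = 12 h, so basin lag t_L = 12 − 7.3966 = 4.60 h.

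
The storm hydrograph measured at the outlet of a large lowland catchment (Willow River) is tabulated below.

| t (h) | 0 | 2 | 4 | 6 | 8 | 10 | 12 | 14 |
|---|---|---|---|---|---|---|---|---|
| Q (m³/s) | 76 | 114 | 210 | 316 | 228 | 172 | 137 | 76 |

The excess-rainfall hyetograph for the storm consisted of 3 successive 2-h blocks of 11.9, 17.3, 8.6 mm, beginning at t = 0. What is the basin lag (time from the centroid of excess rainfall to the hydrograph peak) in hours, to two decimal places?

Centroid of excess rainfall: t_c = Σ P_i·t̄_i / ΣP_i = 2.8254 h (block centres at 1, 3, 5 h).
Hydrograph peak occurs at t = 6 h, so basin lag t_L = 6 − 2.8254 = 3.17 h.

t_L ≈ 3.17 h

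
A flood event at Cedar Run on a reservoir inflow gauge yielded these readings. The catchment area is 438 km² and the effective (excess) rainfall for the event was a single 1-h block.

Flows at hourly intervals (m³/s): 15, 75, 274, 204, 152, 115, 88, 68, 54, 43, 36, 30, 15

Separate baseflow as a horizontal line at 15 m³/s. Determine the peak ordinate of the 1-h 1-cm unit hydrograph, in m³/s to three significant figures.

Direct runoff: 0.0, 60.0, 259.0, 189.0, 137.0, 100.0, 73.0, 53.0, 39.0, 28.0, 21.0, 15.0, 0.0 m³/s; ΣQ_DR = 974.0 m³/s, peak = 259.0 m³/s.
Runoff depth d = ΣQ_DR·Δt / A = 974.0 × 3600 / (438 km²) = 8.005 mm.
The 1-cm UH is the DRH scaled by (10 mm)/d, so U_p = 259.0 × 10/8.005 = 324 m³/s.

U_p ≈ 324 m³/s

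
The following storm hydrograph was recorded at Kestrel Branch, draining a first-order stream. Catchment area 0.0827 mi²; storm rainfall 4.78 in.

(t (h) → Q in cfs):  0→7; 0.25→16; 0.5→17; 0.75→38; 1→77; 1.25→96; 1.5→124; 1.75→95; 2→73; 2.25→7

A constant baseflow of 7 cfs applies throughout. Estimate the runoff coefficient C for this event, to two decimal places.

C ≈ 0.47

ΣQ_DR = 480.0 cfs; V = ΣQ_DR·Δt = 4.320 × 10^5 ft³.
Runoff depth d = V / A = 2.248 in.
C = d / P = 2.248 / 4.78 = 0.47.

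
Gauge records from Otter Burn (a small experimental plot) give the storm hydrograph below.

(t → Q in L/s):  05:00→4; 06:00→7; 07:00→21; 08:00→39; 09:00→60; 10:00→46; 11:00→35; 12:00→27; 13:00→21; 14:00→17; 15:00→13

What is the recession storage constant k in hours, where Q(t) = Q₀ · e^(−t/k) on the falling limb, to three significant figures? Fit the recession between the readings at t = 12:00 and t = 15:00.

k ≈ 4.10 h

On the falling limb, Q drops from 27 to 13 L/s between t = 12:00 and t = 15:00 (Δt = 3 h).
k = −Δt / ln(Q₂/Q₁) = −3 / ln(13/27) = 4.10 h.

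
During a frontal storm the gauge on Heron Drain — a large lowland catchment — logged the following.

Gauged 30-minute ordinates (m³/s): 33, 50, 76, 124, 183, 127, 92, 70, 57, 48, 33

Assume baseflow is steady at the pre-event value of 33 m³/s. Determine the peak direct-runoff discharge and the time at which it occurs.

Q_p = 150.0 m³/s at t = 2 h

Subtracting baseflow gives direct-runoff ordinates: 0.0, 17.0, 43.0, 91.0, 150.0, 94.0, 59.0, 37.0, 24.0, 15.0, 0.0 m³/s.
The maximum is 150.0 m³/s, occurring at the reading for t = 2 h.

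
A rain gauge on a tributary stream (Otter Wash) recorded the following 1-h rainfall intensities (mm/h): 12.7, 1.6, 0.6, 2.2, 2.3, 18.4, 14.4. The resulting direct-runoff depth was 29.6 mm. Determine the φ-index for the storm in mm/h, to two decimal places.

φ ≈ 5.30 mm/h

Only the 3 blocks with intensity above φ contribute runoff: 12.7, 18.4, 14.4 mm/h.
Σ(I−φ)·Δt = d  ⇒  (12.7+18.4+14.4 − 3φ)·1 = 29.6
φ = (45.50 − 29.6/1) / 3 = 5.30 mm/h.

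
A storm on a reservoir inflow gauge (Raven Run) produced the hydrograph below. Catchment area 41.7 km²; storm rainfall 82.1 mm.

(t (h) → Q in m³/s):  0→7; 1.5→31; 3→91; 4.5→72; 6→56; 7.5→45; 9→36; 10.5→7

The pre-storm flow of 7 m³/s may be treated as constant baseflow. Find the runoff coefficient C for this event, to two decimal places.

ΣQ_DR = 289.0 m³/s; V = ΣQ_DR·Δt = 1.561 × 10^6 m³.
Runoff depth d = V / A = 37.42 mm.
C = d / P = 37.42 / 82.1 = 0.46.

C ≈ 0.46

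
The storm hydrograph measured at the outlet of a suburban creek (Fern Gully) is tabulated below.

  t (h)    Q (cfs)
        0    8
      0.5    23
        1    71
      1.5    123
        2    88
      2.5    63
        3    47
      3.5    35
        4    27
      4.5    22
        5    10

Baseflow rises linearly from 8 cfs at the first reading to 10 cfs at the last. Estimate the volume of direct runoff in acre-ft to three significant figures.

V ≈ 17.3 acre-ft

Direct-runoff ordinates (Q − Q_b): 0.00, 14.80, 62.60, 114.40, 79.20, 54.00, 37.80, 25.60, 17.40, 12.20, 0.00 cfs.
ΣQ_DR = 418.0 cfs.
With Δt = 0.5 h = 1800 s, V = ΣQ_DR · Δt = 418.0 × 1800 = 7.52 × 10^5 ft³ = 17.3 acre-ft.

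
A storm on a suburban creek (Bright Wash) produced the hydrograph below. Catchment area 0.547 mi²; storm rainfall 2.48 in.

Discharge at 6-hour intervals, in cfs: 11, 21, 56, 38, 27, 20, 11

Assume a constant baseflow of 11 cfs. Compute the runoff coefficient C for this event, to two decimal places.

ΣQ_DR = 107.0 cfs; V = ΣQ_DR·Δt = 2.311 × 10^6 ft³.
Runoff depth d = V / A = 1.819 in.
C = d / P = 1.819 / 2.48 = 0.73.

C ≈ 0.73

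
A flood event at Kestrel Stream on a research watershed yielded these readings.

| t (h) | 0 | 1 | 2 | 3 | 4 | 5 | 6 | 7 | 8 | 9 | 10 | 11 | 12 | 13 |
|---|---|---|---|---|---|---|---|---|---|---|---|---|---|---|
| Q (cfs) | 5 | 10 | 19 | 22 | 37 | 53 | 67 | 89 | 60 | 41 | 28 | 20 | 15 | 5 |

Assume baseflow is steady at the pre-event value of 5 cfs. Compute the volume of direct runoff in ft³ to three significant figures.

V ≈ 1.44 × 10^6 ft³

Direct-runoff ordinates (Q − Q_b): 0.0, 5.0, 14.0, 17.0, 32.0, 48.0, 62.0, 84.0, 55.0, 36.0, 23.0, 15.0, 10.0, 0.0 cfs.
ΣQ_DR = 401.0 cfs.
With Δt = 1 h = 3600 s, V = ΣQ_DR · Δt = 401.0 × 3600 = 1.44 × 10^6 ft³.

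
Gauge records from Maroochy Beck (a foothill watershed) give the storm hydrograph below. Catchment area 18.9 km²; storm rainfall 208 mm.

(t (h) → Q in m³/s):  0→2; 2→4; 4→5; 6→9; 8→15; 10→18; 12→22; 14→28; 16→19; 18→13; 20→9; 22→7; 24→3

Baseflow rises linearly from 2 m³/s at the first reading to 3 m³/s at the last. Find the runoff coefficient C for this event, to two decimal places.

ΣQ_DR = 121.5 m³/s; V = ΣQ_DR·Δt = 8.748 × 10^5 m³.
Runoff depth d = V / A = 46.29 mm.
C = d / P = 46.29 / 208 = 0.22.

C ≈ 0.22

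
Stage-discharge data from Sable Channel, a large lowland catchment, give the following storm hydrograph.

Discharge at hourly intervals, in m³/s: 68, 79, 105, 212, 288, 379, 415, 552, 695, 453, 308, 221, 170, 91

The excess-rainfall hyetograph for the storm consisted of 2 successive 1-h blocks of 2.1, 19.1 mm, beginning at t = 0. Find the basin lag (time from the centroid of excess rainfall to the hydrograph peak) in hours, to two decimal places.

t_L ≈ 6.60 h

Centroid of excess rainfall: t_c = Σ P_i·t̄_i / ΣP_i = 1.4009 h (block centres at 0.5, 1.5 h).
Hydrograph peak occurs at t = 8 h, so basin lag t_L = 8 − 1.4009 = 6.60 h.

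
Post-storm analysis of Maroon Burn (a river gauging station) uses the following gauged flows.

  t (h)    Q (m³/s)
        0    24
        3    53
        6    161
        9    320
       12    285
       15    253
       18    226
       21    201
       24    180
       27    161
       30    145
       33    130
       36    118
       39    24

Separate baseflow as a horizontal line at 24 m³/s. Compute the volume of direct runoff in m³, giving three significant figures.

Direct-runoff ordinates (Q − Q_b): 0.0, 29.0, 137.0, 296.0, 261.0, 229.0, 202.0, 177.0, 156.0, 137.0, 121.0, 106.0, 94.0, 0.0 m³/s.
ΣQ_DR = 1945 m³/s.
With Δt = 3 h = 10800 s, V = ΣQ_DR · Δt = 1945 × 10800 = 2.10 × 10^7 m³.

V ≈ 2.10 × 10^7 m³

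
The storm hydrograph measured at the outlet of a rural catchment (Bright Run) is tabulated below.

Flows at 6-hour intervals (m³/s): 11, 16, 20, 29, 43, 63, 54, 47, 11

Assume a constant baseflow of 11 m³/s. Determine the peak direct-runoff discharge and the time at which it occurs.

Q_p = 52.0 m³/s at t = 30 h

Subtracting baseflow gives direct-runoff ordinates: 0.0, 5.0, 9.0, 18.0, 32.0, 52.0, 43.0, 36.0, 0.0 m³/s.
The maximum is 52.0 m³/s, occurring at the reading for t = 30 h.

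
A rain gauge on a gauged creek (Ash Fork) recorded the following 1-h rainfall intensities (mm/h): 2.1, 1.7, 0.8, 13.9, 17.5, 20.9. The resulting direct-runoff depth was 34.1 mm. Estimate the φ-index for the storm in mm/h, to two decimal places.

Only the 3 blocks with intensity above φ contribute runoff: 13.9, 17.5, 20.9 mm/h.
Σ(I−φ)·Δt = d  ⇒  (13.9+17.5+20.9 − 3φ)·1 = 34.1
φ = (52.30 − 34.1/1) / 3 = 6.07 mm/h.

φ ≈ 6.07 mm/h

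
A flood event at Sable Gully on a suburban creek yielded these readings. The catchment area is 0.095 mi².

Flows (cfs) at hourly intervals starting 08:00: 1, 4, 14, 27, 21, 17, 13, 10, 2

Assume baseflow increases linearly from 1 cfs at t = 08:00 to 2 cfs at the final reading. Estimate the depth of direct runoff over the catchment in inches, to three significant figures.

d ≈ 1.56 in

Direct runoff: 0.00, 2.88, 12.75, 25.62, 19.50, 15.38, 11.25, 8.12, 0.00 cfs; ΣQ_DR = 95.50 cfs.
V = ΣQ_DR · Δt = 95.50 × 3600 s = 3.438 × 10^5 ft³.
Over A = 0.095 mi², depth = V / A = 1.56 in.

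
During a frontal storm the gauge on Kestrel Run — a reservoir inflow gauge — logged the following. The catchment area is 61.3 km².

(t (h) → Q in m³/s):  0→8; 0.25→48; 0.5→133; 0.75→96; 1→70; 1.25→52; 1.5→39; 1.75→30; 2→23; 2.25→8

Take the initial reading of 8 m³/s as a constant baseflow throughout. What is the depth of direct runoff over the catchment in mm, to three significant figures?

Direct runoff: 0.0, 40.0, 125.0, 88.0, 62.0, 44.0, 31.0, 22.0, 15.0, 0.0 m³/s; ΣQ_DR = 427.0 m³/s.
V = ΣQ_DR · Δt = 427.0 × 900 s = 3.843 × 10^5 m³.
Over A = 61.3 km², depth = V / A = 6.27 mm.

d ≈ 6.27 mm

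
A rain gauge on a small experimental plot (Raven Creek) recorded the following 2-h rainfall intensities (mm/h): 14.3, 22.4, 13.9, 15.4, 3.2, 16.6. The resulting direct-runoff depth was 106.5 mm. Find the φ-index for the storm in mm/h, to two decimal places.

Only the 5 blocks with intensity above φ contribute runoff: 14.3, 22.4, 13.9, 15.4, 16.6 mm/h.
Σ(I−φ)·Δt = d  ⇒  (14.3+22.4+13.9+15.4+16.6 − 5φ)·2 = 106.5
φ = (82.60 − 106.5/2) / 5 = 5.87 mm/h.

φ ≈ 5.87 mm/h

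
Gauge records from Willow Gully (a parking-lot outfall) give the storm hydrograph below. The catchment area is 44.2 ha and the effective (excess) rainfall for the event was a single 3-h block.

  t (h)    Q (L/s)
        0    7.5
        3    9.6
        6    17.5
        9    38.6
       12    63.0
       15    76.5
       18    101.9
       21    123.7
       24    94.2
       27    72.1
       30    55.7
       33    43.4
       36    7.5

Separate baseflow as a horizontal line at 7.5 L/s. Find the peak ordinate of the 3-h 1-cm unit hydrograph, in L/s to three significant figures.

U_p ≈ 77.5 L/s

Direct runoff: 0.0, 2.1, 10.0, 31.1, 55.5, 69.0, 94.4, 116.2, 86.7, 64.6, 48.2, 35.9, 0.0 L/s; ΣQ_DR = 613.7 L/s, peak = 116.2 L/s.
Runoff depth d = ΣQ_DR·Δt / A = 613.7 × 10800 / (44.2 ha) = 15.00 mm.
The 1-cm UH is the DRH scaled by (10 mm)/d, so U_p = 116.2 × 10/15.00 = 77.5 L/s.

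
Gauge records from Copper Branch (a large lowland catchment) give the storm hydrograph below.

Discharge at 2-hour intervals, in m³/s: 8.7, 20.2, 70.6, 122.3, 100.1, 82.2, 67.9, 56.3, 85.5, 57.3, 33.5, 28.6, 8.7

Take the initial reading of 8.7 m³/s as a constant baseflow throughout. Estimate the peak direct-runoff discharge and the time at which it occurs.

Q_p = 113.6 m³/s at t = 6 h

Subtracting baseflow gives direct-runoff ordinates: 0.0, 11.5, 61.9, 113.6, 91.4, 73.5, 59.2, 47.6, 76.8, 48.6, 24.8, 19.9, 0.0 m³/s.
The maximum is 113.6 m³/s, occurring at the reading for t = 6 h.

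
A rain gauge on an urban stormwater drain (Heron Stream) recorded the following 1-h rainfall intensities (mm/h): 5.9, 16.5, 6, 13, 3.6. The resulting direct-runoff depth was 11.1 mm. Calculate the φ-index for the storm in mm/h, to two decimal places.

Only the 2 blocks with intensity above φ contribute runoff: 16.5, 13 mm/h.
Σ(I−φ)·Δt = d  ⇒  (16.5+13 − 2φ)·1 = 11.1
φ = (29.50 − 11.1/1) / 2 = 9.20 mm/h.

φ ≈ 9.20 mm/h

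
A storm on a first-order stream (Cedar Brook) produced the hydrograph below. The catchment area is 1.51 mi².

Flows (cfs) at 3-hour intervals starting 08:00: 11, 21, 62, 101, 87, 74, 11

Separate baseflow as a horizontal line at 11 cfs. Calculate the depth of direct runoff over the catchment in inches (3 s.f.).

Direct runoff: 0.0, 10.0, 51.0, 90.0, 76.0, 63.0, 0.0 cfs; ΣQ_DR = 290.0 cfs.
V = ΣQ_DR · Δt = 290.0 × 10800 s = 3.132 × 10^6 ft³.
Over A = 1.51 mi², depth = V / A = 0.893 in.

d ≈ 0.893 in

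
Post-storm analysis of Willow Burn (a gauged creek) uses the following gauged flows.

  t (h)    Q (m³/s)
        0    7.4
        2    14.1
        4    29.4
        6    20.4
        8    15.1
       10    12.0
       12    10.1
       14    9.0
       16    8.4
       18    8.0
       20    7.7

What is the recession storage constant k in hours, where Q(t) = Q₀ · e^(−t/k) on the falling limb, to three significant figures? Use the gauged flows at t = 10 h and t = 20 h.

On the falling limb, Q drops from 12.0 to 7.7 m³/s between t = 10 h and t = 20 h (Δt = 10 h).
k = −Δt / ln(Q₂/Q₁) = −10 / ln(7.7/12.0) = 22.5 h.

k ≈ 22.5 h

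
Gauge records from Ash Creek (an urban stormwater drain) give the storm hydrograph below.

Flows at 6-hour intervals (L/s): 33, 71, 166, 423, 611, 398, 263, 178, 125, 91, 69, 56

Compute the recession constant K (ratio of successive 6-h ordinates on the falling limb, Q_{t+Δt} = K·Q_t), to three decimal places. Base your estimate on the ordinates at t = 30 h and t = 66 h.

Using the recession-limb readings at t = 30 h and t = 66 h: Q falls from 398 to 56 L/s over 6 intervals.
K = (Q₂/Q₁)^(1/6) = (56/398)^(1/6) = 0.721.

K ≈ 0.721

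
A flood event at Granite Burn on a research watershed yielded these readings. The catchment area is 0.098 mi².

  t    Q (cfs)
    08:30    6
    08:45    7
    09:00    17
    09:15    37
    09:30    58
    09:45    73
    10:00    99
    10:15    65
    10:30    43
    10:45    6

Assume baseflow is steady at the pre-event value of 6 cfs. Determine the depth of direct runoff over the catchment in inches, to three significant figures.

d ≈ 1.39 in

Direct runoff: 0.0, 1.0, 11.0, 31.0, 52.0, 67.0, 93.0, 59.0, 37.0, 0.0 cfs; ΣQ_DR = 351.0 cfs.
V = ΣQ_DR · Δt = 351.0 × 900 s = 3.159 × 10^5 ft³.
Over A = 0.098 mi², depth = V / A = 1.39 in.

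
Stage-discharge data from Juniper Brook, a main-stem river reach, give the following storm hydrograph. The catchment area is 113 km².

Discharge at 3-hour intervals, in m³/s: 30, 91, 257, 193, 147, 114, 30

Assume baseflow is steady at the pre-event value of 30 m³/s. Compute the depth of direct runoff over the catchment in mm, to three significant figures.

Direct runoff: 0.0, 61.0, 227.0, 163.0, 117.0, 84.0, 0.0 m³/s; ΣQ_DR = 652.0 m³/s.
V = ΣQ_DR · Δt = 652.0 × 10800 s = 7.042 × 10^6 m³.
Over A = 113 km², depth = V / A = 62.3 mm.

d ≈ 62.3 mm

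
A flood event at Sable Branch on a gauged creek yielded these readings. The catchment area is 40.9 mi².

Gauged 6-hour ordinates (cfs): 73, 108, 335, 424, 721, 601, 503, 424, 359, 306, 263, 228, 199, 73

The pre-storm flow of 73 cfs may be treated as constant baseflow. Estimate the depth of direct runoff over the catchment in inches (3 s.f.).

d ≈ 0.817 in

Direct runoff: 0.0, 35.0, 262.0, 351.0, 648.0, 528.0, 430.0, 351.0, 286.0, 233.0, 190.0, 155.0, 126.0, 0.0 cfs; ΣQ_DR = 3595 cfs.
V = ΣQ_DR · Δt = 3595 × 21600 s = 7.765 × 10^7 ft³.
Over A = 40.9 mi², depth = V / A = 0.817 in.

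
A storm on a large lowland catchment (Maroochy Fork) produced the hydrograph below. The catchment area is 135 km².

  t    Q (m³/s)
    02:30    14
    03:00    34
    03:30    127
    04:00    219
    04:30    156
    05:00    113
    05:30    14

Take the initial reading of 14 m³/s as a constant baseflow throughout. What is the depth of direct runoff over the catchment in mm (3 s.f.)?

d ≈ 7.72 mm

Direct runoff: 0.0, 20.0, 113.0, 205.0, 142.0, 99.0, 0.0 m³/s; ΣQ_DR = 579.0 m³/s.
V = ΣQ_DR · Δt = 579.0 × 1800 s = 1.042 × 10^6 m³.
Over A = 135 km², depth = V / A = 7.72 mm.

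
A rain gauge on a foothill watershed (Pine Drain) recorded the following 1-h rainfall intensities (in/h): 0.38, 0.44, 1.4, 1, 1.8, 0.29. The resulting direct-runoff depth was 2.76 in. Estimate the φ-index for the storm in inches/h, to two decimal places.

Only the 3 blocks with intensity above φ contribute runoff: 1.4, 1, 1.8 in/h.
Σ(I−φ)·Δt = d  ⇒  (1.4+1+1.8 − 3φ)·1 = 2.76
φ = (4.200 − 2.76/1) / 3 = 0.48 in/h.

φ ≈ 0.48 in/h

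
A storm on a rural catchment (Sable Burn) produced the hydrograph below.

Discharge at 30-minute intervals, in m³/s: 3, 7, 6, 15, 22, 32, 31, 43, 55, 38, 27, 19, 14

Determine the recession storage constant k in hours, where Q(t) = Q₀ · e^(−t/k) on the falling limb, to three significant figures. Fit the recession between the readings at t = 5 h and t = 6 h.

On the falling limb, Q drops from 27 to 14 m³/s between t = 5 h and t = 6 h (Δt = 1 h).
k = −Δt / ln(Q₂/Q₁) = −1 / ln(14/27) = 1.52 h.

k ≈ 1.52 h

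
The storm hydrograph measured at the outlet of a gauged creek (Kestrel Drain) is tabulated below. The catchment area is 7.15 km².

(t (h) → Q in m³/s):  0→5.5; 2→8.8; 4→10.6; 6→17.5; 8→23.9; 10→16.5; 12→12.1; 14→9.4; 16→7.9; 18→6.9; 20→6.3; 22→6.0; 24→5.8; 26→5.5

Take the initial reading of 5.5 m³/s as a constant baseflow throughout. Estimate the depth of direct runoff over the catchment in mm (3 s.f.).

Direct runoff: 0.0, 3.3, 5.1, 12.0, 18.4, 11.0, 6.6, 3.9, 2.4, 1.4, 0.8, 0.5, 0.3, 0.0 m³/s; ΣQ_DR = 65.70 m³/s.
V = ΣQ_DR · Δt = 65.70 × 7200 s = 4.730 × 10^5 m³.
Over A = 7.15 km², depth = V / A = 66.2 mm.

d ≈ 66.2 mm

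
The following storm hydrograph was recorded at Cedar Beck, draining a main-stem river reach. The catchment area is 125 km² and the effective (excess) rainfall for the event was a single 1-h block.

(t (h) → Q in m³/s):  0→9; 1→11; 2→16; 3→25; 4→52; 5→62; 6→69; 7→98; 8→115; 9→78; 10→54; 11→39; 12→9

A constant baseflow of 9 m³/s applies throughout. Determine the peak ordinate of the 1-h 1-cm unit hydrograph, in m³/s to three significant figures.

Direct runoff: 0.0, 2.0, 7.0, 16.0, 43.0, 53.0, 60.0, 89.0, 106.0, 69.0, 45.0, 30.0, 0.0 m³/s; ΣQ_DR = 520.0 m³/s, peak = 106.0 m³/s.
Runoff depth d = ΣQ_DR·Δt / A = 520.0 × 3600 / (125 km²) = 14.98 mm.
The 1-cm UH is the DRH scaled by (10 mm)/d, so U_p = 106.0 × 10/14.98 = 70.8 m³/s.

U_p ≈ 70.8 m³/s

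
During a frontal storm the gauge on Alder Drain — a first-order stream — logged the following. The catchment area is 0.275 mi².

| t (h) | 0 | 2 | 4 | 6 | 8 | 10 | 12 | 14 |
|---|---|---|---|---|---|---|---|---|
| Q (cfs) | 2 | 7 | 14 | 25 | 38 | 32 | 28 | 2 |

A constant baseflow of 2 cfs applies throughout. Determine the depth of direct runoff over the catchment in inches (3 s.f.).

Direct runoff: 0.0, 5.0, 12.0, 23.0, 36.0, 30.0, 26.0, 0.0 cfs; ΣQ_DR = 132.0 cfs.
V = ΣQ_DR · Δt = 132.0 × 7200 s = 9.504 × 10^5 ft³.
Over A = 0.275 mi², depth = V / A = 1.49 in.

d ≈ 1.49 in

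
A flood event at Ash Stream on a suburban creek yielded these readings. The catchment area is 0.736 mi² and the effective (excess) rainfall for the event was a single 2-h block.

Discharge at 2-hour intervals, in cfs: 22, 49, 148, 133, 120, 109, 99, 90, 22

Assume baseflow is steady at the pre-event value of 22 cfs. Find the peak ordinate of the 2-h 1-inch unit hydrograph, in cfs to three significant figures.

Direct runoff: 0.0, 27.0, 126.0, 111.0, 98.0, 87.0, 77.0, 68.0, 0.0 cfs; ΣQ_DR = 594.0 cfs, peak = 126.0 cfs.
Runoff depth d = ΣQ_DR·Δt / A = 594.0 × 7200 / (0.736 mi²) = 2.501 in.
The 1-inch UH is the DRH scaled by (1 in)/d, so U_p = 126.0 × 1/2.501 = 50.4 cfs.

U_p ≈ 50.4 cfs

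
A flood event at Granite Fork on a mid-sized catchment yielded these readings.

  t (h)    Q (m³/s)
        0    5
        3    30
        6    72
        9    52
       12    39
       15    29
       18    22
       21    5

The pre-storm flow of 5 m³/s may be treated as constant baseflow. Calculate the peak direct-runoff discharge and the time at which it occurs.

Q_p = 67.0 m³/s at t = 6 h

Subtracting baseflow gives direct-runoff ordinates: 0.0, 25.0, 67.0, 47.0, 34.0, 24.0, 17.0, 0.0 m³/s.
The maximum is 67.0 m³/s, occurring at the reading for t = 6 h.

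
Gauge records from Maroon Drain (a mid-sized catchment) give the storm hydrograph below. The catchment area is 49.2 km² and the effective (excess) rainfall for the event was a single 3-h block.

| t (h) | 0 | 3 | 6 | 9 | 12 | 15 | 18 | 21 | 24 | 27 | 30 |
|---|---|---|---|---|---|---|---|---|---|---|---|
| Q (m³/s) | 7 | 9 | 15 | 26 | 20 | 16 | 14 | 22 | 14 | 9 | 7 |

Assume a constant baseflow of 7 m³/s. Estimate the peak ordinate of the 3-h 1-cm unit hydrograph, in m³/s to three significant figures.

Direct runoff: 0.0, 2.0, 8.0, 19.0, 13.0, 9.0, 7.0, 15.0, 7.0, 2.0, 0.0 m³/s; ΣQ_DR = 82.00 m³/s, peak = 19.0 m³/s.
Runoff depth d = ΣQ_DR·Δt / A = 82.00 × 10800 / (49.2 km²) = 18.00 mm.
The 1-cm UH is the DRH scaled by (10 mm)/d, so U_p = 19.0 × 10/18.00 = 10.6 m³/s.

U_p ≈ 10.6 m³/s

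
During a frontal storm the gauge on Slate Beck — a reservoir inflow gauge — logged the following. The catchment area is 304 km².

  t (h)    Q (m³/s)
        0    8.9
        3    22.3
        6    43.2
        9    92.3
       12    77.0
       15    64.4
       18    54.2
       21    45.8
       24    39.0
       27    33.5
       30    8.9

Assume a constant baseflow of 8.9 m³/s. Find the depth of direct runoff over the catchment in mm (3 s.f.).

d ≈ 13.9 mm

Direct runoff: 0.0, 13.4, 34.3, 83.4, 68.1, 55.5, 45.3, 36.9, 30.1, 24.6, 0.0 m³/s; ΣQ_DR = 391.6 m³/s.
V = ΣQ_DR · Δt = 391.6 × 10800 s = 4.229 × 10^6 m³.
Over A = 304 km², depth = V / A = 13.9 mm.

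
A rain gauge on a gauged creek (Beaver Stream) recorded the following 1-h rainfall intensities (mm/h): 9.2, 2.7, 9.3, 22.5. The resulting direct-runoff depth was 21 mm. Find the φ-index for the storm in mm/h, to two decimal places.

φ ≈ 6.67 mm/h

Only the 3 blocks with intensity above φ contribute runoff: 9.2, 9.3, 22.5 mm/h.
Σ(I−φ)·Δt = d  ⇒  (9.2+9.3+22.5 − 3φ)·1 = 21
φ = (41.00 − 21/1) / 3 = 6.67 mm/h.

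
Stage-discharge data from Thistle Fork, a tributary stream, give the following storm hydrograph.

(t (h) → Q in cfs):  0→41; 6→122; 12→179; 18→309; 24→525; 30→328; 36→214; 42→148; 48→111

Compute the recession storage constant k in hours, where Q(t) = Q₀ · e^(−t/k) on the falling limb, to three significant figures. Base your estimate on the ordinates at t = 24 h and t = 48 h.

k ≈ 15.4 h

On the falling limb, Q drops from 525 to 111 cfs between t = 24 h and t = 48 h (Δt = 24 h).
k = −Δt / ln(Q₂/Q₁) = −24 / ln(111/525) = 15.4 h.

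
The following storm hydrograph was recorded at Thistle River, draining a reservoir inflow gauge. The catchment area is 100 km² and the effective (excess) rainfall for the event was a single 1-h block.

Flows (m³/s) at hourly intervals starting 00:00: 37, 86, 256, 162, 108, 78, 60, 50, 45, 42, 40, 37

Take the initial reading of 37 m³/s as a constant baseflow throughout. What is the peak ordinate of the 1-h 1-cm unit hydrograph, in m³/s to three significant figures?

Direct runoff: 0.0, 49.0, 219.0, 125.0, 71.0, 41.0, 23.0, 13.0, 8.0, 5.0, 3.0, 0.0 m³/s; ΣQ_DR = 557.0 m³/s, peak = 219.0 m³/s.
Runoff depth d = ΣQ_DR·Δt / A = 557.0 × 3600 / (100 km²) = 20.05 mm.
The 1-cm UH is the DRH scaled by (10 mm)/d, so U_p = 219.0 × 10/20.05 = 109 m³/s.

U_p ≈ 109 m³/s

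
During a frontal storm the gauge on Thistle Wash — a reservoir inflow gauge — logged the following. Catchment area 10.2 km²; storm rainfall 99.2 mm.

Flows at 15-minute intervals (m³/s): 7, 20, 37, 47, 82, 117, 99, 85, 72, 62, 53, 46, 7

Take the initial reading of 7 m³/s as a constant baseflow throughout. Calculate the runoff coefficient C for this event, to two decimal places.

C ≈ 0.57

ΣQ_DR = 643.0 m³/s; V = ΣQ_DR·Δt = 5.787 × 10^5 m³.
Runoff depth d = V / A = 56.74 mm.
C = d / P = 56.74 / 99.2 = 0.57.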